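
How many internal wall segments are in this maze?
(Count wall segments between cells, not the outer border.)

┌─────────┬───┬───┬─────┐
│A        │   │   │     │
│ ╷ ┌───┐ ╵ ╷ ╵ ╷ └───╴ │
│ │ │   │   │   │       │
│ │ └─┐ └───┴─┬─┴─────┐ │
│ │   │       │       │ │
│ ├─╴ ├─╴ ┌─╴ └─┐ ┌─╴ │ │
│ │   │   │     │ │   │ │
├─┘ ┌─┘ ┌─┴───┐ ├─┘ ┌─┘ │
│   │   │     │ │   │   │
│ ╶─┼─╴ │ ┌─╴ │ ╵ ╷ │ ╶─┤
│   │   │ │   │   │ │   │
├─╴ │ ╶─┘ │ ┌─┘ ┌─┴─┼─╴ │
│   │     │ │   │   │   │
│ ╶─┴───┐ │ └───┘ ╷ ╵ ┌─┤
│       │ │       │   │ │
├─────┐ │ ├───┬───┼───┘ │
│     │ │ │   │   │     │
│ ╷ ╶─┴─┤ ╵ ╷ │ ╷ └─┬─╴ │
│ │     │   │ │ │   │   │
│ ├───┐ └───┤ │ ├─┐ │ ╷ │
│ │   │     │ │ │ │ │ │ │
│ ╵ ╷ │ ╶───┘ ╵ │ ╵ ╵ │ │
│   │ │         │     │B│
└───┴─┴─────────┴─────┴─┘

Counting internal wall segments:
Total internal walls: 121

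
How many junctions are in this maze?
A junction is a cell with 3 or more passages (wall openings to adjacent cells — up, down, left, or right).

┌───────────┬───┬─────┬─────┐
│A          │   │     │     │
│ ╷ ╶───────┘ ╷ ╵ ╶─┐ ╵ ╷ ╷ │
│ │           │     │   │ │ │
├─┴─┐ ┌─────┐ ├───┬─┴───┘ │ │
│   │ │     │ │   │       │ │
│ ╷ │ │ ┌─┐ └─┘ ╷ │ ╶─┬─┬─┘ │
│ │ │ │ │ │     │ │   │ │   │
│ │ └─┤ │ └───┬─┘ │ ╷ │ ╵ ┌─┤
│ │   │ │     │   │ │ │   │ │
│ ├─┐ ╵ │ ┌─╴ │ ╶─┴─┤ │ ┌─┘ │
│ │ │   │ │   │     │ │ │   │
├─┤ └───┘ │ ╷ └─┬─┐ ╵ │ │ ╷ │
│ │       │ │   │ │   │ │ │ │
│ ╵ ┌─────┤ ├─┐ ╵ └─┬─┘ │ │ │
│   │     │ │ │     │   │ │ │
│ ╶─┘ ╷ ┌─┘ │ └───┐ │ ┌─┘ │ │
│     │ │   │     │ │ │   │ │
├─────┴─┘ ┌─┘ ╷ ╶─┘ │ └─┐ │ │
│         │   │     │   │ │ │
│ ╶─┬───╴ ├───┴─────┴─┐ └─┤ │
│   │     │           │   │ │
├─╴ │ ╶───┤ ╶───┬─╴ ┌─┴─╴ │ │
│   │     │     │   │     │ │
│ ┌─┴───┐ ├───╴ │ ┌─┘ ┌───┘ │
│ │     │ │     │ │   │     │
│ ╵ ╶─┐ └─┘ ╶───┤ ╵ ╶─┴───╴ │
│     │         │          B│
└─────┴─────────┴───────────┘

Checking each cell for number of passages:

Junctions found (3+ passages):
  (0, 1): 3 passages
  (0, 12): 3 passages
  (1, 2): 3 passages
  (1, 6): 3 passages
  (1, 8): 3 passages
  (3, 9): 3 passages
  (4, 4): 3 passages
  (4, 11): 3 passages
  (5, 6): 3 passages
  (5, 13): 3 passages
  (6, 1): 3 passages
  (7, 0): 3 passages
  (7, 3): 3 passages
  (7, 8): 3 passages
  (8, 6): 3 passages
  (8, 7): 3 passages
  (8, 12): 3 passages
  (9, 4): 3 passages
  (10, 9): 3 passages
  (12, 13): 3 passages
  (13, 1): 3 passages
  (13, 5): 3 passages
  (13, 9): 3 passages
Total junctions: 23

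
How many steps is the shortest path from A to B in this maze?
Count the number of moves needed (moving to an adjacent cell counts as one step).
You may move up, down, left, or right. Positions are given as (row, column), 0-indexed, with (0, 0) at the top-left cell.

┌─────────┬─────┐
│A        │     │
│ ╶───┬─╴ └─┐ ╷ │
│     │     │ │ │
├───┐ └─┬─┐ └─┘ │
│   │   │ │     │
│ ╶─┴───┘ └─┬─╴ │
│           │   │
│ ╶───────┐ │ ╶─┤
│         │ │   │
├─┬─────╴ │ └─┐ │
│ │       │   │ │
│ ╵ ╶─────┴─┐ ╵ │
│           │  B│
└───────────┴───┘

Using BFS to find shortest path:
Start: (0, 0), End: (6, 7)
Path found:
(0,0) → (0,1) → (0,2) → (0,3) → (0,4) → (1,4) → (1,5) → (2,5) → (2,6) → (2,7) → (3,7) → (3,6) → (4,6) → (4,7) → (5,7) → (6,7)
Number of steps: 15

Solution:

┌─────────┬─────┐
│A → → → ↓│     │
│ ╶───┬─╴ └─┐ ╷ │
│     │  ↳ ↓│ │ │
├───┐ └─┬─┐ └─┘ │
│   │   │ │↳ → ↓│
│ ╶─┴───┘ └─┬─╴ │
│           │↓ ↲│
│ ╶───────┐ │ ╶─┤
│         │ │↳ ↓│
├─┬─────╴ │ └─┐ │
│ │       │   │↓│
│ ╵ ╶─────┴─┐ ╵ │
│           │  B│
└───────────┴───┘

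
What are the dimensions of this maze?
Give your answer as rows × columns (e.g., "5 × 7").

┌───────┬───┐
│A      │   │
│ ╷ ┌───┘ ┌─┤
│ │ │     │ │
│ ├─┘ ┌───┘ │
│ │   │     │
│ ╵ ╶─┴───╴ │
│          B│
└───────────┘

Counting the maze dimensions:
Rows (vertical): 4
Columns (horizontal): 6
Dimensions: 4 × 6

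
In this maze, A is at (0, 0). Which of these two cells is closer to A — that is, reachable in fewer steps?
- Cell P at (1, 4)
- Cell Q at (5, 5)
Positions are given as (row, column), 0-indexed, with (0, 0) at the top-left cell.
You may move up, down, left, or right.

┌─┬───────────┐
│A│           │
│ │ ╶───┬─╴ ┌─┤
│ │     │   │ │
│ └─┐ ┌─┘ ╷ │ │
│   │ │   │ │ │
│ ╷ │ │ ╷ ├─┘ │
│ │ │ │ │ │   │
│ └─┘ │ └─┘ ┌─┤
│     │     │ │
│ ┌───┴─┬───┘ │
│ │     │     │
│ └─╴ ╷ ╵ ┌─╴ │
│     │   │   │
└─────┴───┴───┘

Shortest path A → P at (1, 4): 17 steps
Shortest path A → Q at (5, 5): 14 steps

Q is closer (14 steps vs 17 steps).

Path to P:

┌─┬───────────┐
│A│↱ → → → ↓  │
│ │ ╶───┬─╴ ┌─┤
│↓│↑ ↰  │P ↲│ │
│ └─┐ ┌─┘ ╷ │ │
│↓  │↑│   │ │ │
│ ╷ │ │ ╷ ├─┘ │
│↓│ │↑│ │ │   │
│ └─┘ │ └─┘ ┌─┤
│↳ → ↑│     │ │
│ ┌───┴─┬───┘ │
│ │     │     │
│ └─╴ ╷ ╵ ┌─╴ │
│     │   │   │
└─────┴───┴───┘

Path to Q:

┌─┬───────────┐
│A│           │
│ │ ╶───┬─╴ ┌─┤
│↓│     │   │ │
│ └─┐ ┌─┘ ╷ │ │
│↓  │ │   │ │ │
│ ╷ │ │ ╷ ├─┘ │
│↓│ │ │ │ │   │
│ └─┘ │ └─┘ ┌─┤
│↓    │     │ │
│ ┌───┴─┬───┘ │
│↓│  ↱ ↓│↱ Q  │
│ └─╴ ╷ ╵ ┌─╴ │
│↳ → ↑│↳ ↑│   │
└─────┴───┴───┘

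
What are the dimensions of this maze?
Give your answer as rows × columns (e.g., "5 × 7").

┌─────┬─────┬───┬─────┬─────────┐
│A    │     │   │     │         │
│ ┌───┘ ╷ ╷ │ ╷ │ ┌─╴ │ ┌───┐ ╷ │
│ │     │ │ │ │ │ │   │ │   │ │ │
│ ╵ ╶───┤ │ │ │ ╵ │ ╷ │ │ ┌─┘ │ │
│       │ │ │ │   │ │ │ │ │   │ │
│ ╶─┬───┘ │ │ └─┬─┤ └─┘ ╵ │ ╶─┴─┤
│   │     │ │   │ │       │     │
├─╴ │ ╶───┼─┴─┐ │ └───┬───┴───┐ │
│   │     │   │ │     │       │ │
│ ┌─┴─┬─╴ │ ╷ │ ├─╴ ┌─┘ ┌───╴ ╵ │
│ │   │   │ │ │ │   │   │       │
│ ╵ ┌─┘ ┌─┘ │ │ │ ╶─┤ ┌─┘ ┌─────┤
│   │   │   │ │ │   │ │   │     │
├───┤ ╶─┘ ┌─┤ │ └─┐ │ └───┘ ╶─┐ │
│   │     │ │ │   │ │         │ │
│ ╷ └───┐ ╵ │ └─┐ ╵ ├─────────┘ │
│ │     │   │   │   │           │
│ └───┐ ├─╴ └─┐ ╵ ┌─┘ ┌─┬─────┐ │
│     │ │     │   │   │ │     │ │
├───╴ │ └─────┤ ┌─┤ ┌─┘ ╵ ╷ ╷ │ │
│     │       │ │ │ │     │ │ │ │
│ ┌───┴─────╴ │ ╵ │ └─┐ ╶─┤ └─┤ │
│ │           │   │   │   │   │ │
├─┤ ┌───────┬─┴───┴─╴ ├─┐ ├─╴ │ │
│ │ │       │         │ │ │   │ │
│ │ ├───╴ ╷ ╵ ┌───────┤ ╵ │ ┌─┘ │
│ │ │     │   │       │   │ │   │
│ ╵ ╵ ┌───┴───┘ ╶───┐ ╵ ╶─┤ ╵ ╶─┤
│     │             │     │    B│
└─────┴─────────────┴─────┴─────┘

Counting the maze dimensions:
Rows (vertical): 15
Columns (horizontal): 16
Dimensions: 15 × 16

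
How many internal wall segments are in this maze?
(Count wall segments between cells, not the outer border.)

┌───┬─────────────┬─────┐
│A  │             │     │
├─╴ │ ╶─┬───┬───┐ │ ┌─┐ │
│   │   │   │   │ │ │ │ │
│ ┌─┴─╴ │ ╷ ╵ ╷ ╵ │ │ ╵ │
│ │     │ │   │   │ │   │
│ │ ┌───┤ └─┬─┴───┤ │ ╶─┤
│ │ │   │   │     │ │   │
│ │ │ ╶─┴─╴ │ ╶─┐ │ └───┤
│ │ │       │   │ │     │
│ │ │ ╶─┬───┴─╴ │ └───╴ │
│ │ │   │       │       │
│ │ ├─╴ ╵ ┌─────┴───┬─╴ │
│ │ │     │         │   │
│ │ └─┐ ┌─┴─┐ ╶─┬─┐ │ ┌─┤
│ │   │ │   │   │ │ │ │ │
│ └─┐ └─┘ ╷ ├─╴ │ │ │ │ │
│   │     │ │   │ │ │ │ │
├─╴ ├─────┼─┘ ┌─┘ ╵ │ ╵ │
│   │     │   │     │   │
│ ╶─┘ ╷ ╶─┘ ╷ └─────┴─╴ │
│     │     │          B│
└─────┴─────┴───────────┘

Counting internal wall segments:
Total internal walls: 110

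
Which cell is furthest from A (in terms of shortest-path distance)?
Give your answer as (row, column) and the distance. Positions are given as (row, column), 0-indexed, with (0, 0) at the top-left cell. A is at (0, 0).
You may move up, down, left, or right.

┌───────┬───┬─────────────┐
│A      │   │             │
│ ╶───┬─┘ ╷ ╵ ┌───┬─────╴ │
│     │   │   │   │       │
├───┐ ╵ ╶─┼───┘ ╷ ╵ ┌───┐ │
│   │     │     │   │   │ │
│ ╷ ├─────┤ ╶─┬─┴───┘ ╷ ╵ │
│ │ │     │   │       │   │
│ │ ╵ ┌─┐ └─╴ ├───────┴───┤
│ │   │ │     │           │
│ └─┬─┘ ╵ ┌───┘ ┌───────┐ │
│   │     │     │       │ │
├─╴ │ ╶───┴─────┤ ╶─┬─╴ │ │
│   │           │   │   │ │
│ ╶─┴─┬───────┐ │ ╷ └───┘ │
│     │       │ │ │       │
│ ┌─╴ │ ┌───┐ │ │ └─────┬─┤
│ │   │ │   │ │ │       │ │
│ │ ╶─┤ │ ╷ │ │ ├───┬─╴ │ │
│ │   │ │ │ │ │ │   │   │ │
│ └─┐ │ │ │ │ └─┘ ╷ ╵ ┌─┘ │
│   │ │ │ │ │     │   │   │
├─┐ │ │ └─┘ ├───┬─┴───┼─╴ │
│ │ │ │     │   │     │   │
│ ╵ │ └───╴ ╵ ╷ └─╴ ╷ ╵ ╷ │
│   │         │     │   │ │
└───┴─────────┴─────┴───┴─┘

Computing BFS distances from A to all cells:
Furthest cell: (5, 5)
Distance: 104 steps

Path from A to the furthest cell:

┌───────┬───┬─────────────┐
│A      │↱ ↓│↱ → → → → → ↓│
│ ╶───┬─┘ ╷ ╵ ┌───┬─────╴ │
│↳ → ↓│↱ ↑│↳ ↑│↓ ↰│↓ ← ← ↲│
├───┐ ╵ ╶─┼───┘ ╷ ╵ ┌───┐ │
│↓ ↰│↳ ↑  │↓ ← ↲│↑ ↲│   │ │
│ ╷ ├─────┤ ╶─┬─┴───┘ ╷ ╵ │
│↓│↑│↓ ← ↰│↳ ↓│       │   │
│ │ ╵ ┌─┐ └─╴ ├───────┴───┤
│↓│↑ ↲│ │↑ ← ↲│↓ ← ← ← ← ↰│
│ └─┬─┘ ╵ ┌───┘ ┌───────┐ │
│↳ ↓│     │B ← ↲│       │↑│
├─╴ │ ╶───┴─────┤ ╶─┬─╴ │ │
│↓ ↲│           │↱ ↓│   │↑│
│ ╶─┴─┬───────┐ │ ╷ └───┘ │
│↳ → ↓│↱ → → ↓│ │↑│↳ → → ↑│
│ ┌─╴ │ ┌───┐ │ │ └─────┬─┤
│ │↓ ↲│↑│   │↓│ │↑ ← ← ↰│ │
│ │ ╶─┤ │ ╷ │ │ ├───┬─╴ │ │
│ │↳ ↓│↑│ │ │↓│ │↱ ↓│↱ ↑│ │
│ └─┐ │ │ │ │ └─┘ ╷ ╵ ┌─┘ │
│   │↓│↑│ │ │↳ → ↑│↳ ↑│   │
├─┐ │ │ └─┘ ├───┬─┴───┼─╴ │
│ │ │↓│↑ ← ↰│   │     │   │
│ ╵ │ └───╴ ╵ ╷ └─╴ ╷ ╵ ╷ │
│   │↳ → → ↑  │     │   │ │
└───┴─────────┴─────┴───┴─┘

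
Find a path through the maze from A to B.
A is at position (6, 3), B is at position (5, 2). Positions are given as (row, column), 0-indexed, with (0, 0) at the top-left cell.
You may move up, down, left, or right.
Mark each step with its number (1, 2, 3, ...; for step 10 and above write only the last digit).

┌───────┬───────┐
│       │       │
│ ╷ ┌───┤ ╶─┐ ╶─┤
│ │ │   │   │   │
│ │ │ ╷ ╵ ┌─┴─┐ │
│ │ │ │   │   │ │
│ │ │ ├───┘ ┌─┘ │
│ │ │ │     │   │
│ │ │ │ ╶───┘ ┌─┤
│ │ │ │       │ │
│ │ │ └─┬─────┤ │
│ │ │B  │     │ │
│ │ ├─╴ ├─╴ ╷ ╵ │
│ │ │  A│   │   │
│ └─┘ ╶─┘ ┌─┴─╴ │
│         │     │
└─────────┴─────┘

Finding the shortest path from (6, 3) to (5, 2):
Path length: 2 steps
Directions: up → left

Solution:

┌───────┬───────┐
│       │       │
│ ╷ ┌───┤ ╶─┐ ╶─┤
│ │ │   │   │   │
│ │ │ ╷ ╵ ┌─┴─┐ │
│ │ │ │   │   │ │
│ │ │ ├───┘ ┌─┘ │
│ │ │ │     │   │
│ │ │ │ ╶───┘ ┌─┤
│ │ │ │       │ │
│ │ │ └─┬─────┤ │
│ │ │B 1│     │ │
│ │ ├─╴ ├─╴ ╷ ╵ │
│ │ │  A│   │   │
│ └─┘ ╶─┘ ┌─┴─╴ │
│         │     │
└─────────┴─────┘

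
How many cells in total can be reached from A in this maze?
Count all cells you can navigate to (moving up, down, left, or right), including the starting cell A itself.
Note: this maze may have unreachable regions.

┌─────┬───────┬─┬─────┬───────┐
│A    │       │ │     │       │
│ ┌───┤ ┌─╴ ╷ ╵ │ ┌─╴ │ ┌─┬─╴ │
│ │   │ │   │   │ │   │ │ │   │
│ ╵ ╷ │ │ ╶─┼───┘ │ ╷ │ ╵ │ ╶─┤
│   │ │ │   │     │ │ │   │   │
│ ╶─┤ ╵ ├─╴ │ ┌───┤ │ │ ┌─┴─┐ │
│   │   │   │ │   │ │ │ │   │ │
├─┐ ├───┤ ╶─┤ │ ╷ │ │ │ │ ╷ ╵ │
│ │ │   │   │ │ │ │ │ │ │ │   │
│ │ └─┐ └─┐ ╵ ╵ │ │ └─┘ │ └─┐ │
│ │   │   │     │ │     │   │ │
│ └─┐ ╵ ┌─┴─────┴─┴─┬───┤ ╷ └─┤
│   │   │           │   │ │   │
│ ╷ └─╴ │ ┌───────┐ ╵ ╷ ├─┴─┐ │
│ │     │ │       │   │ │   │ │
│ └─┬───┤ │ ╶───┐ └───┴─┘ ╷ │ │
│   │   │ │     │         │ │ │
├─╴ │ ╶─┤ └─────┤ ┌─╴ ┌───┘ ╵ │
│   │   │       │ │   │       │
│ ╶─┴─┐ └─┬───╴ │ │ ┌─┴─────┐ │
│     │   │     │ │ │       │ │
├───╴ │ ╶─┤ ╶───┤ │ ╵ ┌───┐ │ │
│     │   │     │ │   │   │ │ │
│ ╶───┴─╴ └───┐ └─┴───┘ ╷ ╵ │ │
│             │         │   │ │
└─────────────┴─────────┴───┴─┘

Using BFS/flood-fill to find all reachable cells from A:
Maze size: 13 × 15 = 195 total cells
All cells are reachable — the maze is fully connected.
Reachable cells: 195

Reachable region (· marks reachable cells):

┌─────┬───────┬─┬─────┬───────┐
│A · ·│· · · ·│·│· · ·│· · · ·│
│ ┌───┤ ┌─╴ ╷ ╵ │ ┌─╴ │ ┌─┬─╴ │
│·│· ·│·│· ·│· ·│·│· ·│·│·│· ·│
│ ╵ ╷ │ │ ╶─┼───┘ │ ╷ │ ╵ │ ╶─┤
│· ·│·│·│· ·│· · ·│·│·│· ·│· ·│
│ ╶─┤ ╵ ├─╴ │ ┌───┤ │ │ ┌─┴─┐ │
│· ·│· ·│· ·│·│· ·│·│·│·│· ·│·│
├─┐ ├───┤ ╶─┤ │ ╷ │ │ │ │ ╷ ╵ │
│·│·│· ·│· ·│·│·│·│·│·│·│·│· ·│
│ │ └─┐ └─┐ ╵ ╵ │ │ └─┘ │ └─┐ │
│·│· ·│· ·│· · ·│·│· · ·│· ·│·│
│ └─┐ ╵ ┌─┴─────┴─┴─┬───┤ ╷ └─┤
│· ·│· ·│· · · · · ·│· ·│·│· ·│
│ ╷ └─╴ │ ┌───────┐ ╵ ╷ ├─┴─┐ │
│·│· · ·│·│· · · ·│· ·│·│· ·│·│
│ └─┬───┤ │ ╶───┐ └───┴─┘ ╷ │ │
│· ·│· ·│·│· · ·│· · · · ·│·│·│
├─╴ │ ╶─┤ └─────┤ ┌─╴ ┌───┘ ╵ │
│· ·│· ·│· · · ·│·│· ·│· · · ·│
│ ╶─┴─┐ └─┬───╴ │ │ ┌─┴─────┐ │
│· · ·│· ·│· · ·│·│·│· · · ·│·│
├───╴ │ ╶─┤ ╶───┤ │ ╵ ┌───┐ │ │
│· · ·│· ·│· · ·│·│· ·│· ·│·│·│
│ ╶───┴─╴ └───┐ └─┴───┘ ╷ ╵ │ │
│· · · · · · ·│· · · · ·│· ·│·│
└─────────────┴─────────┴───┴─┘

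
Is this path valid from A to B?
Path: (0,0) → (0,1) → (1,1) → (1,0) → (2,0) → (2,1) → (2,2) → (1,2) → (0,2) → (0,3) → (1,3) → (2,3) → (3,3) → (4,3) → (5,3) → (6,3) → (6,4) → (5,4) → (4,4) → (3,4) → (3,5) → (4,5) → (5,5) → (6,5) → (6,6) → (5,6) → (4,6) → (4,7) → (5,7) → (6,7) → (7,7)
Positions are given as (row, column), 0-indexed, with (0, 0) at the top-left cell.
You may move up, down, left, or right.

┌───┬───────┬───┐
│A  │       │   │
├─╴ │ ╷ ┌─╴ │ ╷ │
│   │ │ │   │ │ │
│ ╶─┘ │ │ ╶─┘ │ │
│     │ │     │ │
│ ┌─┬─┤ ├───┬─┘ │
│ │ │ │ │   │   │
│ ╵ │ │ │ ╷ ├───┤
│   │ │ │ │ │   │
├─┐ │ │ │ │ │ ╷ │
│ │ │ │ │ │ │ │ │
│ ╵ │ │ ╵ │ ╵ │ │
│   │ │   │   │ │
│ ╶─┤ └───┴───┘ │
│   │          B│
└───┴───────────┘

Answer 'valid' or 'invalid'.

Checking path validity:
Result: All consecutive moves are passable.

valid

Correct solution:

┌───┬───────┬───┐
│A ↓│↱ ↓    │   │
├─╴ │ ╷ ┌─╴ │ ╷ │
│↓ ↲│↑│↓│   │ │ │
│ ╶─┘ │ │ ╶─┘ │ │
│↳ → ↑│↓│     │ │
│ ┌─┬─┤ ├───┬─┘ │
│ │ │ │↓│↱ ↓│   │
│ ╵ │ │ │ ╷ ├───┤
│   │ │↓│↑│↓│↱ ↓│
├─┐ │ │ │ │ │ ╷ │
│ │ │ │↓│↑│↓│↑│↓│
│ ╵ │ │ ╵ │ ╵ │ │
│   │ │↳ ↑│↳ ↑│↓│
│ ╶─┤ └───┴───┘ │
│   │          B│
└───┴───────────┘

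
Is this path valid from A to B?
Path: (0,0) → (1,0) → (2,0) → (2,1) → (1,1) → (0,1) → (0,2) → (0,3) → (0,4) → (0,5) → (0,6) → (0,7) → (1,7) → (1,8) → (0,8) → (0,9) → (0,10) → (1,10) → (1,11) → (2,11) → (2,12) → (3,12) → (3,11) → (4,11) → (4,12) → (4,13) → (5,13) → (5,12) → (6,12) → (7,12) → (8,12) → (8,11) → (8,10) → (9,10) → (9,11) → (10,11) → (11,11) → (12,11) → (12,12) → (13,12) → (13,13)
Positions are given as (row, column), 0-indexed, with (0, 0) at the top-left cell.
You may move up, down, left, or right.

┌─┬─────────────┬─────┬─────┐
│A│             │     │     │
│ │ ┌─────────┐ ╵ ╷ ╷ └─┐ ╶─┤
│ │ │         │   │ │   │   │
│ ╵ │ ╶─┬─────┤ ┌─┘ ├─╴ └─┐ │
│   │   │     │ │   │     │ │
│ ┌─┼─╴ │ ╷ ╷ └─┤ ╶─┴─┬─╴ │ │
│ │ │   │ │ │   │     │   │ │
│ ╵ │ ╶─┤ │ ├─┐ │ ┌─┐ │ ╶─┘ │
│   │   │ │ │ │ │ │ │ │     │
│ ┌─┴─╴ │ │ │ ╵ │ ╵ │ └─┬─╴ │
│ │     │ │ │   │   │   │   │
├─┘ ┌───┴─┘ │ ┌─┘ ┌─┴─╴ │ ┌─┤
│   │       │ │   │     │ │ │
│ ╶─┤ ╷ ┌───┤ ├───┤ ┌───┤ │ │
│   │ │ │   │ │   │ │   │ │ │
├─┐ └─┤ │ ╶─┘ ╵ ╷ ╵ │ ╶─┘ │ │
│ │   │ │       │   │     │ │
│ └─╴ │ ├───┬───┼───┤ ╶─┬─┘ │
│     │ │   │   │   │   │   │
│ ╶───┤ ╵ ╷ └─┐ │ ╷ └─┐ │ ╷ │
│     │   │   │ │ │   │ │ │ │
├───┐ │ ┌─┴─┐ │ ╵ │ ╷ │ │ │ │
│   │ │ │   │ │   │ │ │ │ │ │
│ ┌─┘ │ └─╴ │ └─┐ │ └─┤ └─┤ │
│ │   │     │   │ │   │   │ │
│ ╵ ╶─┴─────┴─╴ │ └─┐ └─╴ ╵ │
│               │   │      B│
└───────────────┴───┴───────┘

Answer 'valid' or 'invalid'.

Checking path validity:
Result: All consecutive moves are passable.

valid

Correct solution:

┌─┬─────────────┬─────┬─────┐
│A│↱ → → → → → ↓│↱ → ↓│     │
│ │ ┌─────────┐ ╵ ╷ ╷ └─┐ ╶─┤
│↓│↑│         │↳ ↑│ │↳ ↓│   │
│ ╵ │ ╶─┬─────┤ ┌─┘ ├─╴ └─┐ │
│↳ ↑│   │     │ │   │  ↳ ↓│ │
│ ┌─┼─╴ │ ╷ ╷ └─┤ ╶─┴─┬─╴ │ │
│ │ │   │ │ │   │     │↓ ↲│ │
│ ╵ │ ╶─┤ │ ├─┐ │ ┌─┐ │ ╶─┘ │
│   │   │ │ │ │ │ │ │ │↳ → ↓│
│ ┌─┴─╴ │ │ │ ╵ │ ╵ │ └─┬─╴ │
│ │     │ │ │   │   │   │↓ ↲│
├─┘ ┌───┴─┘ │ ┌─┘ ┌─┴─╴ │ ┌─┤
│   │       │ │   │     │↓│ │
│ ╶─┤ ╷ ┌───┤ ├───┤ ┌───┤ │ │
│   │ │ │   │ │   │ │   │↓│ │
├─┐ └─┤ │ ╶─┘ ╵ ╷ ╵ │ ╶─┘ │ │
│ │   │ │       │   │↓ ← ↲│ │
│ └─╴ │ ├───┬───┼───┤ ╶─┬─┘ │
│     │ │   │   │   │↳ ↓│   │
│ ╶───┤ ╵ ╷ └─┐ │ ╷ └─┐ │ ╷ │
│     │   │   │ │ │   │↓│ │ │
├───┐ │ ┌─┴─┐ │ ╵ │ ╷ │ │ │ │
│   │ │ │   │ │   │ │ │↓│ │ │
│ ┌─┘ │ └─╴ │ └─┐ │ └─┤ └─┤ │
│ │   │     │   │ │   │↳ ↓│ │
│ ╵ ╶─┴─────┴─╴ │ └─┐ └─╴ ╵ │
│               │   │    ↳ B│
└───────────────┴───┴───────┘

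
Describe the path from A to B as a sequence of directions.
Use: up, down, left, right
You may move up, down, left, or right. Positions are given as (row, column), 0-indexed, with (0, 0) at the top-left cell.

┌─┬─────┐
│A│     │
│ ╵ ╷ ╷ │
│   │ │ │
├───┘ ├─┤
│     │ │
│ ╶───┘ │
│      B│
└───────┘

Finding the path and converting it to directions:
Path through cells: (0,0) → (1,0) → (1,1) → (0,1) → (0,2) → (1,2) → (2,2) → (2,1) → (2,0) → (3,0) → (3,1) → (3,2) → (3,3)
Directions: down, right, up, right, down, down, left, left, down, right, right, right

Solution:

┌─┬─────┐
│A│↱ ↓  │
│ ╵ ╷ ╷ │
│↳ ↑│↓│ │
├───┘ ├─┤
│↓ ← ↲│ │
│ ╶───┘ │
│↳ → → B│
└───────┘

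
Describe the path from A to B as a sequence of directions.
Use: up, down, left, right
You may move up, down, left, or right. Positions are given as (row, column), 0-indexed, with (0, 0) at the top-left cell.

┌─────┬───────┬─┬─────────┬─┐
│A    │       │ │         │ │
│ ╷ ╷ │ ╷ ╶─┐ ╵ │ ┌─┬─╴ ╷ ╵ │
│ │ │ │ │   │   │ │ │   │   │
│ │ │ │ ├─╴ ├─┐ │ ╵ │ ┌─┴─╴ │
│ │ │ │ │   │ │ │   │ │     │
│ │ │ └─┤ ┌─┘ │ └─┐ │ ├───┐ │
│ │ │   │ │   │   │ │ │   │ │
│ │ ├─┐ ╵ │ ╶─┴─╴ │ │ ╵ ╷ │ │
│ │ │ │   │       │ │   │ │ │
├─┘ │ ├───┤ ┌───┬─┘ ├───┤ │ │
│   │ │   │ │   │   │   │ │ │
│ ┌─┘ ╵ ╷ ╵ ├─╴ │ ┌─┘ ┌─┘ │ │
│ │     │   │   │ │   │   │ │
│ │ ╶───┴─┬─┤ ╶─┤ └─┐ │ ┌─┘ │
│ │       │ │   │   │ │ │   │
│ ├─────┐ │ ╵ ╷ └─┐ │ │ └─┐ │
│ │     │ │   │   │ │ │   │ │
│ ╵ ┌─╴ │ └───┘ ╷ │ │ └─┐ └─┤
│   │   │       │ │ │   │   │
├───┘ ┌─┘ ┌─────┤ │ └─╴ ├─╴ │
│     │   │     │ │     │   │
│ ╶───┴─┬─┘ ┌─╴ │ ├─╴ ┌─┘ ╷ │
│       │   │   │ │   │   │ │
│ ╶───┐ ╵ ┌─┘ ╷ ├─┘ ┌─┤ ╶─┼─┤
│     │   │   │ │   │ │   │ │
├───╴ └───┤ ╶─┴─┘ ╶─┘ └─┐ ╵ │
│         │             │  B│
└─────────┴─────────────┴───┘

Finding the path and converting it to directions:
Path through cells: (0,0) → (0,1) → (1,1) → (2,1) → (3,1) → (4,1) → (5,1) → (5,0) → (6,0) → (7,0) → (8,0) → (9,0) → (9,1) → (8,1) → (8,2) → (8,3) → (9,3) → (9,2) → (10,2) → (10,1) → (10,0) → (11,0) → (11,1) → (11,2) → (11,3) → (12,3) → (12,4) → (11,4) → (11,5) → (10,5) → (10,6) → (10,7) → (11,7) → (11,6) → (12,6) → (12,5) → (13,5) → (13,6) → (13,7) → (13,8) → (12,8) → (12,9) → (11,9) → (11,10) → (10,10) → (10,9) → (9,9) → (8,9) → (7,9) → (7,8) → (6,8) → (5,8) → (5,9) → (4,9) → (3,9) → (2,9) → (2,8) → (1,8) → (0,8) → (0,9) → (0,10) → (0,11) → (1,11) → (1,10) → (2,10) → (3,10) → (4,10) → (4,11) → (3,11) → (3,12) → (4,12) → (5,12) → (6,12) → (6,11) → (7,11) → (8,11) → (8,12) → (9,12) → (9,13) → (10,13) → (10,12) → (11,12) → (11,11) → (12,11) → (12,12) → (13,12) → (13,13)
Directions: right, down, down, down, down, down, left, down, down, down, down, right, up, right, right, down, left, down, left, left, down, right, right, right, down, right, up, right, up, right, right, down, left, down, left, down, right, right, right, up, right, up, right, up, left, up, up, up, left, up, up, right, up, up, up, left, up, up, right, right, right, down, left, down, down, down, right, up, right, down, down, down, left, down, down, right, down, right, down, left, down, left, down, right, down, right

Solution:

┌─────┬───────┬─┬─────────┬─┐
│A ↓  │       │ │↱ → → ↓  │ │
│ ╷ ╷ │ ╷ ╶─┐ ╵ │ ┌─┬─╴ ╷ ╵ │
│ │↓│ │ │   │   │↑│ │↓ ↲│   │
│ │ │ │ ├─╴ ├─┐ │ ╵ │ ┌─┴─╴ │
│ │↓│ │ │   │ │ │↑ ↰│↓│     │
│ │ │ └─┤ ┌─┘ │ └─┐ │ ├───┐ │
│ │↓│   │ │   │   │↑│↓│↱ ↓│ │
│ │ ├─┐ ╵ │ ╶─┴─╴ │ │ ╵ ╷ │ │
│ │↓│ │   │       │↑│↳ ↑│↓│ │
├─┘ │ ├───┤ ┌───┬─┘ ├───┤ │ │
│↓ ↲│ │   │ │   │↱ ↑│   │↓│ │
│ ┌─┘ ╵ ╷ ╵ ├─╴ │ ┌─┘ ┌─┘ │ │
│↓│     │   │   │↑│   │↓ ↲│ │
│ │ ╶───┴─┬─┤ ╶─┤ └─┐ │ ┌─┘ │
│↓│       │ │   │↑ ↰│ │↓│   │
│ ├─────┐ │ ╵ ╷ └─┐ │ │ └─┐ │
│↓│↱ → ↓│ │   │   │↑│ │↳ ↓│ │
│ ╵ ┌─╴ │ └───┘ ╷ │ │ └─┐ └─┤
│↳ ↑│↓ ↲│       │ │↑│   │↳ ↓│
├───┘ ┌─┘ ┌─────┤ │ └─╴ ├─╴ │
│↓ ← ↲│   │↱ → ↓│ │↑ ↰  │↓ ↲│
│ ╶───┴─┬─┘ ┌─╴ │ ├─╴ ┌─┘ ╷ │
│↳ → → ↓│↱ ↑│↓ ↲│ │↱ ↑│↓ ↲│ │
│ ╶───┐ ╵ ┌─┘ ╷ ├─┘ ┌─┤ ╶─┼─┤
│     │↳ ↑│↓ ↲│ │↱ ↑│ │↳ ↓│ │
├───╴ └───┤ ╶─┴─┘ ╶─┘ └─┐ ╵ │
│         │↳ → → ↑      │↳ B│
└─────────┴─────────────┴───┘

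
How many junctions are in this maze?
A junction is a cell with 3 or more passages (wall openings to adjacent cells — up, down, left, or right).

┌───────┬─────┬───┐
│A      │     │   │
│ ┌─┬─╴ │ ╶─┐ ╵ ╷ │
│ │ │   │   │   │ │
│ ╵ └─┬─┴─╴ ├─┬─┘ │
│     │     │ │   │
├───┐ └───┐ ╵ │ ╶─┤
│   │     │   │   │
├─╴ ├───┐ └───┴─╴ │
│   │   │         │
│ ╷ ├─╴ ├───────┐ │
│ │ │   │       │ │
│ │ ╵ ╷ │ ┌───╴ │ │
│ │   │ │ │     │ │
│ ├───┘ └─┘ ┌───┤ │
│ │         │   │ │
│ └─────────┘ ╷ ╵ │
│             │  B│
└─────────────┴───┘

Checking each cell for number of passages:

Junctions found (3+ passages):
  (2, 1): 3 passages
  (2, 5): 3 passages
  (4, 1): 3 passages
  (4, 8): 3 passages
  (5, 3): 3 passages
  (7, 3): 3 passages
Total junctions: 6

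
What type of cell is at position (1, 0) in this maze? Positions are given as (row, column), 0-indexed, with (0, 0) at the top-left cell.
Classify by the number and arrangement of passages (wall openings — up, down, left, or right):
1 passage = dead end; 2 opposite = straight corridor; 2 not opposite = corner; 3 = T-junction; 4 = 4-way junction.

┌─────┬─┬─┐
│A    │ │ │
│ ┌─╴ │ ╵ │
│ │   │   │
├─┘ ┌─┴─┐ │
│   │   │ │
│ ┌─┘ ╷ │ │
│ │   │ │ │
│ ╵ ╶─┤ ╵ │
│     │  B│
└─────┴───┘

Checking cell at (1, 0):
Number of passages: 1
Cell type: dead end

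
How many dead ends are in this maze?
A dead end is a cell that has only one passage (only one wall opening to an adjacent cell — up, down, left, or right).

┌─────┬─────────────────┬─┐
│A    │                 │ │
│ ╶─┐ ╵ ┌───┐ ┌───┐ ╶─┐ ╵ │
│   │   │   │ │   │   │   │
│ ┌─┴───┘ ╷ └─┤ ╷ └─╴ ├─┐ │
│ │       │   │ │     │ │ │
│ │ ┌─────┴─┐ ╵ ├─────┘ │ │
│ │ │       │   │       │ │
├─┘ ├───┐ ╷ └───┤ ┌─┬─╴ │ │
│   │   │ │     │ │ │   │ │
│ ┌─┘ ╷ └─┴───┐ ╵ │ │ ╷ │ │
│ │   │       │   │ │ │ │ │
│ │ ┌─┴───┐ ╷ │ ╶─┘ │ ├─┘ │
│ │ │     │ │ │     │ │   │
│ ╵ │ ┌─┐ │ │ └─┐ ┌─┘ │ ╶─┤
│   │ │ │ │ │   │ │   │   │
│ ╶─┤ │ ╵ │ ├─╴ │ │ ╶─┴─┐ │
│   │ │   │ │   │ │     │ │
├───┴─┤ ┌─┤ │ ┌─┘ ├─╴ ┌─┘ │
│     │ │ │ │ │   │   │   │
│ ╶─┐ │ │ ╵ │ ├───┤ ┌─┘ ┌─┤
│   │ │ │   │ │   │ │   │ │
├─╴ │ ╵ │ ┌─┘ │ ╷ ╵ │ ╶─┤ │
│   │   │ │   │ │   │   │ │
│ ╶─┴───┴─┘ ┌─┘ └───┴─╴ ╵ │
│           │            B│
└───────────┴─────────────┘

Checking each cell for number of passages:

Dead ends found at positions:
  (0, 12)
  (1, 1)
  (1, 6)
  (2, 11)
  (3, 0)
  (3, 2)
  (4, 4)
  (4, 9)
  (5, 11)
  (7, 3)
  (8, 1)
  (8, 2)
  (8, 11)
  (9, 4)
  (9, 7)
  (10, 12)
  (11, 4)
  (12, 6)
Total dead ends: 18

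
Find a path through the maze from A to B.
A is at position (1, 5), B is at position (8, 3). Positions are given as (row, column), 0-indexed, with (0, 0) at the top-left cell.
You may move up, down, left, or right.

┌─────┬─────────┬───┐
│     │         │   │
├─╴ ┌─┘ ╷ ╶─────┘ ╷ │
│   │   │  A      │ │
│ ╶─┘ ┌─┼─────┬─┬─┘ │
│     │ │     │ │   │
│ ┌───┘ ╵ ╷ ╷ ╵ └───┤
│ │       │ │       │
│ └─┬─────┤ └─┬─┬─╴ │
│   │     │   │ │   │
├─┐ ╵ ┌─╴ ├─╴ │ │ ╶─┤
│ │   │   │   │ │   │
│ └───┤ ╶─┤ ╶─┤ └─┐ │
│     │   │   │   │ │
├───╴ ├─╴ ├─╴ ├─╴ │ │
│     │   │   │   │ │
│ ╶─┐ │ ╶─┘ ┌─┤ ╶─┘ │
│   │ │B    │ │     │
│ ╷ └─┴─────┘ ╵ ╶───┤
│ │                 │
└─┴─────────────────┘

Finding the shortest path from (1, 5) to (8, 3):
Path length: 23 steps
Directions: left → up → left → down → left → down → left → left → down → down → right → down → right → up → right → right → down → left → down → right → down → left → down

Solution:

┌─────┬─────────┬───┐
│     │↓ ↰      │   │
├─╴ ┌─┘ ╷ ╶─────┘ ╷ │
│   │↓ ↲│↑ A      │ │
│ ╶─┘ ┌─┼─────┬─┬─┘ │
│↓ ← ↲│ │     │ │   │
│ ┌───┘ ╵ ╷ ╷ ╵ └───┤
│↓│       │ │       │
│ └─┬─────┤ └─┬─┬─╴ │
│↳ ↓│↱ → ↓│   │ │   │
├─┐ ╵ ┌─╴ ├─╴ │ │ ╶─┤
│ │↳ ↑│↓ ↲│   │ │   │
│ └───┤ ╶─┤ ╶─┤ └─┐ │
│     │↳ ↓│   │   │ │
├───╴ ├─╴ ├─╴ ├─╴ │ │
│     │↓ ↲│   │   │ │
│ ╶─┐ │ ╶─┘ ┌─┤ ╶─┘ │
│   │ │B    │ │     │
│ ╷ └─┴─────┘ ╵ ╶───┤
│ │                 │
└─┴─────────────────┘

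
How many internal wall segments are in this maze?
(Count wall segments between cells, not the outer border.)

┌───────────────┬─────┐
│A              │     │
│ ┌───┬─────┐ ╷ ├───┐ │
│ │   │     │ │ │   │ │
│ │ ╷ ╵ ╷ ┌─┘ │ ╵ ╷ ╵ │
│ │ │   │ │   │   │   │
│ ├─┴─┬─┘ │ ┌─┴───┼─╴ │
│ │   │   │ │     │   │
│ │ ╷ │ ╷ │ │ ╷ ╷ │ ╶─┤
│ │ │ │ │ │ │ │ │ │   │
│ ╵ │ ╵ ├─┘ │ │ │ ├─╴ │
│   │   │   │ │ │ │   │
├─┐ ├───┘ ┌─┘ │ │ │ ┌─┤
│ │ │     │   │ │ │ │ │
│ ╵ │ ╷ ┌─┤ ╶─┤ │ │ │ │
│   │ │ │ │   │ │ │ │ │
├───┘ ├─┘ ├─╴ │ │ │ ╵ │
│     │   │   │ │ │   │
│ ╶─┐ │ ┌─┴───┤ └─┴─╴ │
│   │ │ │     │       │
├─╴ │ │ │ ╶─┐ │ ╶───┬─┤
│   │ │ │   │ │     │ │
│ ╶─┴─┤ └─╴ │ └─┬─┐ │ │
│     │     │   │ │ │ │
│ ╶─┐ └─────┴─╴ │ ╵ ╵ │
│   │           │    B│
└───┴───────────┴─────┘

Counting internal wall segments:
Total internal walls: 120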